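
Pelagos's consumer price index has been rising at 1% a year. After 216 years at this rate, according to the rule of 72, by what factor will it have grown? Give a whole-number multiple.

72/1 ≈ 72.00 years per doubling.
216 years fits 3 doublings: 2^3 = 8.

8 times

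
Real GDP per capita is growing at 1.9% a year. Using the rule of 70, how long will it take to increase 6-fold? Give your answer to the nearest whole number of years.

95 years

Doubling time ≈ 70/1.9 = 36.84 years.
Reaching 6× takes log₂(6) ≈ 2.58 doublings.
2.58 × 36.84 ≈ 95 years.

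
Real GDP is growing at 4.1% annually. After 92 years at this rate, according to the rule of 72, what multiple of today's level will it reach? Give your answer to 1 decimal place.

about 37.8 times

Doubles every ≈ 17.56 years (72/4.1).
92 years is 5.24 doublings; 2^5.24 ≈ 37.8×.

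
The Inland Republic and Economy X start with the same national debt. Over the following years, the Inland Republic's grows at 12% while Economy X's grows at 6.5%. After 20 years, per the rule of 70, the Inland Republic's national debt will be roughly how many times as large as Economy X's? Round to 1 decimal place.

Only the 5.5-point difference matters.
70/5.5 ≈ 12.73 years per doubling of the ratio; 20 years gives 1.57 doublings, so ≈ 3.0×.

about 3.0 times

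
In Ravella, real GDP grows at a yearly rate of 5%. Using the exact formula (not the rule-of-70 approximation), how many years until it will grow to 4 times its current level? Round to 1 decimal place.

28.4 years

t = ln(4) / ln(1 + 0.05) = 1.3863 / 0.048790 ≈ 28.41.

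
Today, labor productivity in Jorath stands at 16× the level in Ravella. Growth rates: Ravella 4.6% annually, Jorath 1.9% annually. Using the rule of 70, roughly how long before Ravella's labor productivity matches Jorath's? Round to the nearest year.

The growth-rate gap is 4.6% − 1.9% = 2.7 percentage points.
So the ratio between them halves every 70/2.7 ≈ 25.93 years.
A 16× gap closes after 4 halvings: 4 × 25.93 ≈ 104 years.

about 104 years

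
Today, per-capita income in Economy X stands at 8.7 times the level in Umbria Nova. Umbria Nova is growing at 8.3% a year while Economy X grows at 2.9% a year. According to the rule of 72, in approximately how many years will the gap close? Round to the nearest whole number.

What matters is the difference: 5.4 pp.
Rule of 72 on the gap: the ratio halves every 72/5.4 ≈ 13.33 years.
An 8.7 times gap takes log₂(8.7) ≈ 3.12 halvings to close: 3.12 × 13.33 ≈ 42 years.

around 42 years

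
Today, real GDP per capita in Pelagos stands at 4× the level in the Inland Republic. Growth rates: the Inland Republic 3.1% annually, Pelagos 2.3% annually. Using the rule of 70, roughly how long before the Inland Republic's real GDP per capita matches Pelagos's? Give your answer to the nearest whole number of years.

What matters is the difference: 0.8 pp.
Rule of 70 on the gap: the ratio halves every 70/0.8 ≈ 87.50 years.
A 4× gap closes after 2 halvings: 2 × 87.50 ≈ 175 years.

175 years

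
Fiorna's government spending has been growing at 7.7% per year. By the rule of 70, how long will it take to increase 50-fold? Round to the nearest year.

about 51 years

Doubling time ≈ 70/7.7 = 9.09 years.
Reaching 50× takes log₂(50) ≈ 5.64 doublings.
5.64 × 9.09 ≈ 51 years.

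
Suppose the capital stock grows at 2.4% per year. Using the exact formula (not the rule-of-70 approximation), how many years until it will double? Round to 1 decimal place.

29.2 years

t = ln(2) / ln(1 + 0.024) = 0.6931 / 0.023717 ≈ 29.22.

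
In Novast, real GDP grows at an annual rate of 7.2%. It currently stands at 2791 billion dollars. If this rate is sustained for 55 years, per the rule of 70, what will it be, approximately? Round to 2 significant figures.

approximately 140000 billion dollars

It doubles every 70/7.2 ≈ 9.72 years, so 55 years is 5.66 doublings.
2^5.66 ≈ 50.56; 2791 × 50.56 ≈ 140000 billion dollars.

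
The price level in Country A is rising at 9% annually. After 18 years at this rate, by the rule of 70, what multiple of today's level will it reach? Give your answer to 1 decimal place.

about 5.0 times

Doubles every ≈ 7.78 years (70/9).
18 years is 2.31 doublings; 2^2.31 ≈ 5.0×.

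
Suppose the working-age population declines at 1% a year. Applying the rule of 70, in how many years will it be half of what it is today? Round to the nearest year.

70 years

Falling at 1%, it halves about every 70/1 = 70.00 years.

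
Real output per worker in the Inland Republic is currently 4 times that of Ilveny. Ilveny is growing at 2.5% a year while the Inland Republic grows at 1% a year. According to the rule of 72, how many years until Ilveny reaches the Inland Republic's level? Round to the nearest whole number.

Ilveny gains on the Inland Republic at 2.5% − 1% = 1.5 points a year.
At that relative rate the gap halves every 72/1.5 ≈ 48.00 years.
A 4 times gap closes after 2 halvings: 2 × 48.00 ≈ 96 years.

≈ 96 years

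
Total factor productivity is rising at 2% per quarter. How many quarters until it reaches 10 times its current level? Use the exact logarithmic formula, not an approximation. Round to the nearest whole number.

116 quarters

t = ln(10) / ln(1 + 0.02) = 2.3026 / 0.019803 ≈ 116.28.
≈ 116 quarters.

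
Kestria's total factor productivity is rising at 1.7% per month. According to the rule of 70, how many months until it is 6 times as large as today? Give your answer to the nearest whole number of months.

One doubling takes 70/1.7 = 41.18 months.
6× is log₂ 6 ≈ 2.58 doublings, so ≈ 2.58 × 41.18 = 106 months.

roughly 106 months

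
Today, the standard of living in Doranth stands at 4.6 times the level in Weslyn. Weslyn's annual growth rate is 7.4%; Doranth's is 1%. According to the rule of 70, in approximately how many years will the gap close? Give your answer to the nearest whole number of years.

Weslyn gains on Doranth at 7.4% − 1% = 6.4 points a year.
At that relative rate the gap halves every 70/6.4 ≈ 10.94 years.
A 4.6 times gap takes log₂(4.6) ≈ 2.20 halvings to close: 2.20 × 10.94 ≈ 24 years.

roughly 24 years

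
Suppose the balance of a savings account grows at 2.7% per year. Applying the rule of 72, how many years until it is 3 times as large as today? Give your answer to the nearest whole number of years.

Doubling time ≈ 72/2.7 = 26.67 years.
Reaching 3× takes log₂(3) ≈ 1.58 doublings.
1.58 × 26.67 ≈ 42 years.

approximately 42 years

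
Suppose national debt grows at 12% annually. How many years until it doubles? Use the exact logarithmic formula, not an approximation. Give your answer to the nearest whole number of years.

6 years

t = ln(2) / ln(1 + 0.12) = 0.6931 / 0.113329 ≈ 6.12.
≈ 6 years.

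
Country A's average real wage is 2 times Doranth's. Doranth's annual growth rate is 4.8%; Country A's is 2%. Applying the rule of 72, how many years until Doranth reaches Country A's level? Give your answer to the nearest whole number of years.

≈ 26 years

What matters is the difference: 2.8 pp.
Rule of 72 on the gap: the ratio halves every 72/2.8 ≈ 25.71 years.
A 2 times gap closes after 1 halving: 1 × 25.71 ≈ 26 years.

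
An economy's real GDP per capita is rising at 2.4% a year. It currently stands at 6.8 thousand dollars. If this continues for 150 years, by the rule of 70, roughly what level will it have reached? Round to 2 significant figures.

roughly 240 thousand dollars

Doubling time ≈ 70/2.4 = 29.17 years.
150 years is 150/29.17 ≈ 5.14 doublings, a factor of 2^5.14 ≈ 35.26.
6.8 × 35.26 ≈ 240 thousand dollars.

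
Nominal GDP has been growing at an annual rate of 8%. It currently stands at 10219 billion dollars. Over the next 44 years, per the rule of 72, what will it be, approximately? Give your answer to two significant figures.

300000 billion dollars

It doubles every 72/8 ≈ 9.00 years, so 44 years is 4.89 doublings.
2^4.89 ≈ 29.65; 10219 × 29.65 ≈ 300000 billion dollars.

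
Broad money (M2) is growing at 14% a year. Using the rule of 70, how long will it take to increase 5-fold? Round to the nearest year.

At 14% it doubles every 70/14 ≈ 5.00 years.
Reaching 5× takes log₂(5) ≈ 2.32 doublings.
2.32 × 5.00 ≈ 12 years.

roughly 12 years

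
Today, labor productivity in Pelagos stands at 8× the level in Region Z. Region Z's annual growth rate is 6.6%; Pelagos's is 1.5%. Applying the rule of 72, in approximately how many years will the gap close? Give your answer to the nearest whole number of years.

about 42 years

The growth-rate gap is 6.6% − 1.5% = 5.1 percentage points.
So the ratio between them halves every 72/5.1 ≈ 14.12 years.
An 8× gap closes after 3 halvings: 3 × 14.12 ≈ 42 years.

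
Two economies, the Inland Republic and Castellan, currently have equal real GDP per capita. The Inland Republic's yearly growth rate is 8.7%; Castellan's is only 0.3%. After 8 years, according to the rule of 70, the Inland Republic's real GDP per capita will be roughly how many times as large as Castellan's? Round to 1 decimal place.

Only the 8.4-point difference matters.
70/8.4 ≈ 8.33 years per doubling of the ratio; 8 years gives 0.96 doublings, so ≈ 1.9×.

roughly 1.9 times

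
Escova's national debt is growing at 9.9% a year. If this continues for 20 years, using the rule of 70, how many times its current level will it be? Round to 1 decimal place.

Doubling time ≈ 70/9.9 = 7.07 years.
20 years / 7.07 ≈ 2.83 doublings → factor 2^2.83 ≈ 7.1.

approximately 7.1 times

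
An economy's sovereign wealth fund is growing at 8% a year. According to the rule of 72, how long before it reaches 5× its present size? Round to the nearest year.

Doubling time ≈ 72/8 = 9.00 years.
5× is log₂ 5 ≈ 2.32 doublings, so ≈ 2.32 × 9.00 = 21 years.

approximately 21 years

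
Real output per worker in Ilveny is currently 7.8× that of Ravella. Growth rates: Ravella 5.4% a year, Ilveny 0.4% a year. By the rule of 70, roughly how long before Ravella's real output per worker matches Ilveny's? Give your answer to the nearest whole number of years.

approximately 41 years

The growth-rate gap is 5.4% − 0.4% = 5 percentage points.
So the ratio between them halves every 70/5 ≈ 14.00 years.
A 7.8× gap takes log₂(7.8) ≈ 2.96 halvings to close: 2.96 × 14.00 ≈ 41 years.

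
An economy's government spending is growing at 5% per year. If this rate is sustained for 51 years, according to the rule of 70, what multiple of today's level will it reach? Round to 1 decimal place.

Doubling time ≈ 70/5 = 14.00 years.
51 years / 14.00 ≈ 3.64 doublings → factor 2^3.64 ≈ 12.5.

≈ 12.5 times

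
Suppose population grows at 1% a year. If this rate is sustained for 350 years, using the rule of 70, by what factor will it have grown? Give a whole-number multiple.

around 32 times

At 1% one doubling takes ≈ 70.00 years; 350 years is 5 of them, so ×32.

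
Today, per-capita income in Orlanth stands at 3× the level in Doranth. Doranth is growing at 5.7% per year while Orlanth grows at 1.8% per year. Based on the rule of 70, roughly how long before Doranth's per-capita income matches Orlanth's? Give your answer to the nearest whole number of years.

roughly 28 years

What matters is the difference: 3.9 pp.
Rule of 70 on the gap: the ratio halves every 70/3.9 ≈ 17.95 years.
A 3× gap takes log₂(3) ≈ 1.58 halvings to close: 1.58 × 17.95 ≈ 28 years.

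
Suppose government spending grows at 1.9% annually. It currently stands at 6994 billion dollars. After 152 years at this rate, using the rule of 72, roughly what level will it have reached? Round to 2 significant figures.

110000 billion dollars

It doubles every 72/1.9 ≈ 37.89 years, so 152 years is 4.01 doublings.
2^4.01 ≈ 16.11; 6994 × 16.11 ≈ 110000 billion dollars.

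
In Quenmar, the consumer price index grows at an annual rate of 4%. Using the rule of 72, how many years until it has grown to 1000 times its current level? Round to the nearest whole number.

At 4% it doubles every 72/4 ≈ 18.00 years.
Reaching 1000× takes log₂(1000) ≈ 9.97 doublings.
9.97 × 18.00 ≈ 179 years.

179 years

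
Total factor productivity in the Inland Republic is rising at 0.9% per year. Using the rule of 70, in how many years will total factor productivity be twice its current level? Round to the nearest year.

At 0.9%, doubling takes about 70/0.9 = 77.78 years.

approximately 78 years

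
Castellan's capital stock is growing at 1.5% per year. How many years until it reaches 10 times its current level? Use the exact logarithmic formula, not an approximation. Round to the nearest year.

155 years

t = ln(10) / ln(1 + 0.015) = 2.3026 / 0.014889 ≈ 154.65.
≈ 155 years.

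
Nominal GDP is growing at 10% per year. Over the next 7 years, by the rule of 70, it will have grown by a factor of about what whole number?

Doubling time ≈ 70/10 = 7.00 years.
7/7.00 ≈ 1 doubling, so about 2^1 = 2×.

approximately 2 times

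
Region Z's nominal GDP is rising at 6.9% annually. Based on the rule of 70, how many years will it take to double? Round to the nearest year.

≈ 10 years

Doubling time ≈ 70 / 6.9 = 10.14 years.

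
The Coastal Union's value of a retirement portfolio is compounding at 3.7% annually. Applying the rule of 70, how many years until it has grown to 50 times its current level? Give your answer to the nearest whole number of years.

approximately 107 years

Doubling time ≈ 70/3.7 = 18.92 years.
50× is log₂ 50 ≈ 5.64 doublings, so ≈ 5.64 × 18.92 = 107 years.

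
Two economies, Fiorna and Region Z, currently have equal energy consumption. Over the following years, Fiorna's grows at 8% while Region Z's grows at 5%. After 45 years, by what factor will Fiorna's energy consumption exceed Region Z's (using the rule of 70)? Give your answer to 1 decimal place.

≈ 3.8 times

Only the 3-point difference matters.
70/3 ≈ 23.33 years per doubling of the ratio; 45 years gives 1.93 doublings, so ≈ 3.8×.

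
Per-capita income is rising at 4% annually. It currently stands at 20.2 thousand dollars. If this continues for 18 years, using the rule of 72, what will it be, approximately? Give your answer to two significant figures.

It doubles every 72/4 ≈ 18.00 years, so 18 years is 1.00 doublings.
2^1.00 ≈ 2.00; 20.2 × 2.00 ≈ 40 thousand dollars.

roughly 40 thousand dollars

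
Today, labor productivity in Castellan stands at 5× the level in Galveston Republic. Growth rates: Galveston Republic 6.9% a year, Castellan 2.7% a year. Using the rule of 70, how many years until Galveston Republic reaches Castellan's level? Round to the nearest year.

39 years

What matters is the difference: 4.2 pp.
Rule of 70 on the gap: the ratio halves every 70/4.2 ≈ 16.67 years.
A 5× gap takes log₂(5) ≈ 2.32 halvings to close: 2.32 × 16.67 ≈ 39 years.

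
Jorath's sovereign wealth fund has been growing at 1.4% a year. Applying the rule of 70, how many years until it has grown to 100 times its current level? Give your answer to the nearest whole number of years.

One doubling takes 70/1.4 = 50.00 years.
Reaching 100× takes log₂(100) ≈ 6.64 doublings.
6.64 × 50.00 ≈ 332 years.

≈ 332 years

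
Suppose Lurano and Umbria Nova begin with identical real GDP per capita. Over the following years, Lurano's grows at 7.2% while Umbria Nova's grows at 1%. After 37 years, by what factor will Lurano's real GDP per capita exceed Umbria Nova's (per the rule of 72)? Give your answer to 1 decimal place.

≈ 9.1 times

Lurano pulls ahead at 6.2 pp per year, so the ratio doubles every 72/6.2 ≈ 11.61 years.
In 37 years that's 3.19 doublings: 2^3.19 ≈ 9.1.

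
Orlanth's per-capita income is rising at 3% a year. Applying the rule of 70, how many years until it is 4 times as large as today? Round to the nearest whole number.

Doubling time ≈ 70/3 = 23.33 years.
4× is 2 doublings, so 2 × 23.33 ≈ 47 years.

around 47 years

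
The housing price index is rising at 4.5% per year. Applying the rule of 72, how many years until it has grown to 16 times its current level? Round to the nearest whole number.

around 64 years

At 4.5% it doubles every 72/4.5 ≈ 16.00 years.
16 = 2^4, so 4 doublings → 64 years.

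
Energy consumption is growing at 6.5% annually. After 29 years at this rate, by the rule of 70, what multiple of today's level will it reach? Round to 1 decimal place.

≈ 6.5 times

Doubles every ≈ 10.77 years (70/6.5).
29 years is 2.69 doublings; 2^2.69 ≈ 6.5×.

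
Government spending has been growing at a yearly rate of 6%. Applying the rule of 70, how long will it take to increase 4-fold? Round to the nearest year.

about 23 years

Doubling time ≈ 70/6 = 11.67 years.
4× is 2 doublings, so 2 × 11.67 ≈ 23 years.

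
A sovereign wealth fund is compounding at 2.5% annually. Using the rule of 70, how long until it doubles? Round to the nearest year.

28 years

Doubling time ≈ 70 / 2.5 = 28.00 years.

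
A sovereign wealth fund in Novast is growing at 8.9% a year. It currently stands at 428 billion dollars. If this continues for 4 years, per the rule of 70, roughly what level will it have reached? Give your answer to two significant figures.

Doubling time ≈ 70/8.9 = 7.87 years.
4 years is 4/7.87 ≈ 0.51 doublings, a factor of 2^0.51 ≈ 1.42.
428 × 1.42 ≈ 610 billion dollars.

approximately 610 billion dollars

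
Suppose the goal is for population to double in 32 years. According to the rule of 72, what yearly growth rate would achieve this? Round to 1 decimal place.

about 2.3%

72 / 32 ≈ 2.25, so about 2.3% per year.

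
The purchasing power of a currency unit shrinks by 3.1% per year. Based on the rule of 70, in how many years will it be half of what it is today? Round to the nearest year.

Falling at 3.1%, it halves about every 70/3.1 = 22.58 years.

roughly 23 years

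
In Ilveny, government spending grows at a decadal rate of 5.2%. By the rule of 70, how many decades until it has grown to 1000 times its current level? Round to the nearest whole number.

One doubling takes 70/5.2 = 13.46 decades.
Reaching 1000× takes log₂(1000) ≈ 9.97 doublings.
9.97 × 13.46 ≈ 134 decades.

about 134 decades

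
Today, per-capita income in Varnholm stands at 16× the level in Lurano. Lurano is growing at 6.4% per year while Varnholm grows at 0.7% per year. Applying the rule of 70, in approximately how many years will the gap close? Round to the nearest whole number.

The growth-rate gap is 6.4% − 0.7% = 5.7 percentage points.
So the ratio between them halves every 70/5.7 ≈ 12.28 years.
A 16× gap closes after 4 halvings: 4 × 12.28 ≈ 49 years.

approximately 49 years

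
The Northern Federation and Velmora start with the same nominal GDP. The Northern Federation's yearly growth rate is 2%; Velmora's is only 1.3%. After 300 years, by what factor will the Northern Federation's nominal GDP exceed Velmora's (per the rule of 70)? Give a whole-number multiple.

Only the 0.7-point difference matters.
70/0.7 ≈ 100.00 years per doubling of the ratio; 300 years gives 3.00 doublings, so ≈ 8×.

approximately 8 times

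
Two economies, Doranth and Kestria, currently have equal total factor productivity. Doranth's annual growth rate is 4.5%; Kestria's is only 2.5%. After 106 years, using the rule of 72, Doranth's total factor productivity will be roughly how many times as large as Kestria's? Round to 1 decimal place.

Only the 2-point difference matters.
72/2 ≈ 36.00 years per doubling of the ratio; 106 years gives 2.94 doublings, so ≈ 7.7×.

7.7 times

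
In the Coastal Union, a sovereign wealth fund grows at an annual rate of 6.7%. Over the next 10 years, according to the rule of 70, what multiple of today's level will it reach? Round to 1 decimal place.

about 1.9 times

Doubles every ≈ 10.45 years (70/6.7).
10 years is 0.96 doublings; 2^0.96 ≈ 1.9×.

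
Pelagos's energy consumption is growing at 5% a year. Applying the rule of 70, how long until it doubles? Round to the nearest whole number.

70/5 ≈ 14.00, so it doubles roughly every 14 years.

around 14 years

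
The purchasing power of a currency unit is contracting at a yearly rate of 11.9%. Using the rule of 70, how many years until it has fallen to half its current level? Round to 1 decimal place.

The rule works in reverse for decay: 70/11.9 ≈ 5.88 years to halve.

≈ 5.9 years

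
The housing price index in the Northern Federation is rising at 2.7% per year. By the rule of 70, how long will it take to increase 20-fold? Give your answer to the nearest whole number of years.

At 2.7% it doubles every 70/2.7 ≈ 25.93 years.
20× is log₂ 20 ≈ 4.32 doublings, so ≈ 4.32 × 25.93 = 112 years.

about 112 years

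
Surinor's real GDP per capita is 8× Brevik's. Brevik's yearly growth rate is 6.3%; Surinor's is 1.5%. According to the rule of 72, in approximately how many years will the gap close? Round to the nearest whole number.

What matters is the difference: 4.8 pp.
Rule of 72 on the gap: the ratio halves every 72/4.8 ≈ 15.00 years.
An 8× gap closes after 3 halvings: 3 × 15.00 ≈ 45 years.

around 45 years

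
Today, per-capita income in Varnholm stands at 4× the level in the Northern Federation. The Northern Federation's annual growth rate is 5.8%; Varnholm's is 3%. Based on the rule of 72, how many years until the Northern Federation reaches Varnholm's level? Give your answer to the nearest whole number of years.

about 51 years

the Northern Federation gains on Varnholm at 5.8% − 3% = 2.8 points a year.
At that relative rate the gap halves every 72/2.8 ≈ 25.71 years.
A 4× gap closes after 2 halvings: 2 × 25.71 ≈ 51 years.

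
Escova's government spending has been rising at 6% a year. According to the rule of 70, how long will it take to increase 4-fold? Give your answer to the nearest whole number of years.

At 6% it doubles every 70/6 ≈ 11.67 years.
4× is 2 doublings, so 2 × 11.67 ≈ 23 years.

roughly 23 years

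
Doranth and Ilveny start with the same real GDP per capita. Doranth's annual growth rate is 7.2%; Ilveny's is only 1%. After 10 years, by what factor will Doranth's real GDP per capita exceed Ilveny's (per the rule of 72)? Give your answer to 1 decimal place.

Rate gap = 7.2% − 1% = 6.2 points.
The ratio doubles every 72/6.2 ≈ 11.61 years.
10/11.61 ≈ 0.86 doublings → ratio ≈ 2^0.86 ≈ 1.8.

approximately 1.8 times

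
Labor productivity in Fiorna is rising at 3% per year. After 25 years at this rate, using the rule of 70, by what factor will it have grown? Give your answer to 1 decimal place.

approximately 2.1 times

Doubles every ≈ 23.33 years (70/3).
25 years is 1.07 doublings; 2^1.07 ≈ 2.1×.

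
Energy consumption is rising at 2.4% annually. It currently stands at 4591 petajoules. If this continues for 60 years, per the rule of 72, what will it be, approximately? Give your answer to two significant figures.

It doubles every 72/2.4 ≈ 30.00 years, so 60 years is 2.00 doublings.
2^2.00 ≈ 4.00; 4591 × 4.00 ≈ 18000 petajoules.

about 18000 petajoules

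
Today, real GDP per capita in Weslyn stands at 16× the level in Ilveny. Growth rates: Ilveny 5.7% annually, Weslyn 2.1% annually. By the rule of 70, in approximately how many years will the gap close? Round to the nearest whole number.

The growth-rate gap is 5.7% − 2.1% = 3.6 percentage points.
So the ratio between them halves every 70/3.6 ≈ 19.44 years.
A 16× gap closes after 4 halvings: 4 × 19.44 ≈ 78 years.

78 years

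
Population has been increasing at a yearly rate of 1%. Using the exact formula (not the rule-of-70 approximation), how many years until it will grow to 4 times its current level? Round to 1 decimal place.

t = ln(4) / ln(1 + 0.01) = 1.3863 / 0.009950 ≈ 139.33.

139.3 years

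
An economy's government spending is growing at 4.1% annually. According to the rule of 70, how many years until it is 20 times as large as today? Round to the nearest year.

One doubling takes 70/4.1 = 17.07 years.
Reaching 20× takes log₂(20) ≈ 4.32 doublings.
4.32 × 17.07 ≈ 74 years.

about 74 years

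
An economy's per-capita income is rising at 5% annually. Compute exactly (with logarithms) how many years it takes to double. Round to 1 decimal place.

14.2 years

t = ln(2) / ln(1 + 0.05) = 0.6931 / 0.048790 ≈ 14.21.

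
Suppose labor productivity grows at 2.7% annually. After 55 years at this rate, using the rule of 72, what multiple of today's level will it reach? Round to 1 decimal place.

Doubles every ≈ 26.67 years (72/2.7).
55 years is 2.06 doublings; 2^2.06 ≈ 4.2×.

approximately 4.2 times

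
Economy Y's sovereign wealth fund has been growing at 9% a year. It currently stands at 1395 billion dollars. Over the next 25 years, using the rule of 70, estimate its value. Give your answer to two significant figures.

≈ 13000 billion dollars

It doubles every 70/9 ≈ 7.78 years, so 25 years is 3.21 doublings.
2^3.21 ≈ 9.25; 1395 × 9.25 ≈ 13000 billion dollars.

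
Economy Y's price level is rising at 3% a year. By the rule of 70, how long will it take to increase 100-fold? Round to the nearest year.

At 3% it doubles every 70/3 ≈ 23.33 years.
Reaching 100× takes log₂(100) ≈ 6.64 doublings.
6.64 × 23.33 ≈ 155 years.

155 years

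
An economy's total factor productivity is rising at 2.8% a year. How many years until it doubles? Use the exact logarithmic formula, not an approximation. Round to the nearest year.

t = ln(2) / ln(1 + 0.028) = 0.6931 / 0.027615 ≈ 25.10.
≈ 25 years.

25 years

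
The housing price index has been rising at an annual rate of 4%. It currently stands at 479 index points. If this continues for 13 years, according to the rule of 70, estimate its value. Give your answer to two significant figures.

It doubles every 70/4 ≈ 17.50 years, so 13 years is 0.74 doublings.
2^0.74 ≈ 1.67; 479 × 1.67 ≈ 800 index points.

roughly 800 index points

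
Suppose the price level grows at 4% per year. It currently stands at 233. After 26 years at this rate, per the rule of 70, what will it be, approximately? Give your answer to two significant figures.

roughly 650

It doubles every 70/4 ≈ 17.50 years, so 26 years is 1.49 doublings.
2^1.49 ≈ 2.81; 233 × 2.81 ≈ 650.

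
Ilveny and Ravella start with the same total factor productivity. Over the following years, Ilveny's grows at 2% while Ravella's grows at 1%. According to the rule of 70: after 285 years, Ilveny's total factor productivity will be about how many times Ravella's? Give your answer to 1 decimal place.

about 16.8 times

Only the 1-point difference matters.
70/1 ≈ 70.00 years per doubling of the ratio; 285 years gives 4.07 doublings, so ≈ 16.8×.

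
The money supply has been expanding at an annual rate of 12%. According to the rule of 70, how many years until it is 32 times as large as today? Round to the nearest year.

One doubling takes 70/12 = 5.83 years.
Getting to 32× needs 5 doublings: 5 × 5.83 ≈ 29 years.

about 29 years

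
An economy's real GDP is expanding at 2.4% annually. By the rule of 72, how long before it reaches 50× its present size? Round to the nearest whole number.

At 2.4% it doubles every 72/2.4 ≈ 30.00 years.
Reaching 50× takes log₂(50) ≈ 5.64 doublings.
5.64 × 30.00 ≈ 169 years.

roughly 169 years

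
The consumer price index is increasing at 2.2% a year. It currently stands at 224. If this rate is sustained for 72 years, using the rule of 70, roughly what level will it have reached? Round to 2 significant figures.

It doubles every 70/2.2 ≈ 31.82 years, so 72 years is 2.26 doublings.
2^2.26 ≈ 4.79; 224 × 4.79 ≈ 1100.

roughly 1100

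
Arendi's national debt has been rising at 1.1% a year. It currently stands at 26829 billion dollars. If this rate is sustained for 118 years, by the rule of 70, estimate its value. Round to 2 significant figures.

It doubles every 70/1.1 ≈ 63.64 years, so 118 years is 1.85 doublings.
2^1.85 ≈ 3.61; 26829 × 3.61 ≈ 97000 billion dollars.

approximately 97000 billion dollars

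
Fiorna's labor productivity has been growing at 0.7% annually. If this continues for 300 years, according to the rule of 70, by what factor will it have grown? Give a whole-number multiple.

At 0.7% one doubling takes ≈ 100.00 years; 300 years is 3 of them, so ×8.

approximately 8 times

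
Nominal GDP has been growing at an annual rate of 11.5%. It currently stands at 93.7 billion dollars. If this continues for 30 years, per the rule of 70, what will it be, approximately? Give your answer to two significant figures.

Doubling time ≈ 70/11.5 = 6.09 years.
30 years is 30/6.09 ≈ 4.93 doublings, a factor of 2^4.93 ≈ 30.48.
93.7 × 30.48 ≈ 2900 billion dollars.

roughly 2900 billion dollars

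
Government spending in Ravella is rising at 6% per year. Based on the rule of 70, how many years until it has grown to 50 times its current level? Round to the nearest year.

≈ 66 years

Doubling time ≈ 70/6 = 11.67 years.
Reaching 50× takes log₂(50) ≈ 5.64 doublings.
5.64 × 11.67 ≈ 66 years.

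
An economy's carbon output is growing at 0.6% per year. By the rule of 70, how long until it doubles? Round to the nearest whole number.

Doubling time ≈ 70 / 0.6 = 116.67 years.

117 years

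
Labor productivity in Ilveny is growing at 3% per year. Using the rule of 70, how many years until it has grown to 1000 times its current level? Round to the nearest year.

Doubling time ≈ 70/3 = 23.33 years.
Reaching 1000× takes log₂(1000) ≈ 9.97 doublings.
9.97 × 23.33 ≈ 233 years.

233 years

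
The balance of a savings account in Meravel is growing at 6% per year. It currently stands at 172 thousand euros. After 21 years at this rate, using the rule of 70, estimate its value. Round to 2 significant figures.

600 thousand euros

Doubling time ≈ 70/6 = 11.67 years.
21 years is 21/11.67 ≈ 1.80 doublings, a factor of 2^1.80 ≈ 3.48.
172 × 3.48 ≈ 600 thousand euros.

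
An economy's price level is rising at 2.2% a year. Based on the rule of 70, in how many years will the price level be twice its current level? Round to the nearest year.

70/2.2 ≈ 31.82, so it doubles roughly every 32 years.

≈ 32 years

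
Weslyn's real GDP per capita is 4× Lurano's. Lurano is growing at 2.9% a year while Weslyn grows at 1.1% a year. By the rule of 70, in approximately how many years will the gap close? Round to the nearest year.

The growth-rate gap is 2.9% − 1.1% = 1.8 percentage points.
So the ratio between them halves every 70/1.8 ≈ 38.89 years.
A 4× gap closes after 2 halvings: 2 × 38.89 ≈ 78 years.

≈ 78 years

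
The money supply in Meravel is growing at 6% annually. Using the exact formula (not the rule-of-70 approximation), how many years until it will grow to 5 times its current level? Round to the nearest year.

t = ln(5) / ln(1 + 0.06) = 1.6094 / 0.058269 ≈ 27.62.
≈ 28 years.

28 years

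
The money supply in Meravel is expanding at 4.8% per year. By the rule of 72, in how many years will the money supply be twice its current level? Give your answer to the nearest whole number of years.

about 15 years

72/4.8 ≈ 15.00, so it doubles roughly every 15 years.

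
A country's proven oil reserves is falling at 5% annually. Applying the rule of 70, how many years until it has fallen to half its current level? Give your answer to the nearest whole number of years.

Halving time ≈ 70 / 5 = 14.00 → 14 years.

around 14 years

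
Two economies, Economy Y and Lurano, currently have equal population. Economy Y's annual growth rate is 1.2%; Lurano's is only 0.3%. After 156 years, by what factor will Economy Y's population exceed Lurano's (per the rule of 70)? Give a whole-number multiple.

Only the 0.9-point difference matters.
70/0.9 ≈ 77.78 years per doubling of the ratio; 156 years gives 2.01 doublings, so ≈ 4×.

4 times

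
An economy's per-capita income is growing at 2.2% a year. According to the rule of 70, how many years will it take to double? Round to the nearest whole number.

about 32 years

70/2.2 ≈ 31.82, so it doubles roughly every 32 years.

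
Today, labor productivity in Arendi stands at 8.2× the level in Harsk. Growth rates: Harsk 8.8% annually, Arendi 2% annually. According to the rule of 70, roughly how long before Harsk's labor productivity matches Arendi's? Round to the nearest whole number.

Harsk gains on Arendi at 8.8% − 2% = 6.8 points a year.
At that relative rate the gap halves every 70/6.8 ≈ 10.29 years.
An 8.2× gap takes log₂(8.2) ≈ 3.04 halvings to close: 3.04 × 10.29 ≈ 31 years.

about 31 years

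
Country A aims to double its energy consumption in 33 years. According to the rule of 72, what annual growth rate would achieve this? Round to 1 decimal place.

2.2%

72 / 33 ≈ 2.18, so about 2.2% a year.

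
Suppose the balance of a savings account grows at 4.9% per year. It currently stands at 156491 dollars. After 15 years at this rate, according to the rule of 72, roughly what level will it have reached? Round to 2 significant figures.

It doubles every 72/4.9 ≈ 14.69 years, so 15 years is 1.02 doublings.
2^1.02 ≈ 2.03; 156491 × 2.03 ≈ 320000 dollars.

around 320000 dollars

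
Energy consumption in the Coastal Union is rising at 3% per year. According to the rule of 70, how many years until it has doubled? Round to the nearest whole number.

≈ 23 years

At 3%, doubling takes about 70/3 = 23.33 years.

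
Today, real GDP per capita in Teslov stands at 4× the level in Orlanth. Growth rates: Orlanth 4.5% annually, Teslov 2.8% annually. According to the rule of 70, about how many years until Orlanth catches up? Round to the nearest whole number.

What matters is the difference: 1.7 pp.
Rule of 70 on the gap: the ratio halves every 70/1.7 ≈ 41.18 years.
A 4× gap closes after 2 halvings: 2 × 41.18 ≈ 82 years.

≈ 82 years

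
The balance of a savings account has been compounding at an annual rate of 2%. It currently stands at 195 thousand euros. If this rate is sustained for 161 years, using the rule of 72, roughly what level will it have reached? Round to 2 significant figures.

It doubles every 72/2 ≈ 36.00 years, so 161 years is 4.47 doublings.
2^4.47 ≈ 22.16; 195 × 22.16 ≈ 4300 thousand euros.

≈ 4300 thousand euros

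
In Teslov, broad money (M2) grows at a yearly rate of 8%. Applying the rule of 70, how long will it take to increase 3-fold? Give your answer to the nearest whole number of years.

around 14 years

At 8% it doubles every 70/8 ≈ 8.75 years.
Reaching 3× takes log₂(3) ≈ 1.58 doublings.
1.58 × 8.75 ≈ 14 years.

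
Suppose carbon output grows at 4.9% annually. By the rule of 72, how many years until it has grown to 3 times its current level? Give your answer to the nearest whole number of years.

roughly 23 years

One doubling takes 72/4.9 = 14.69 years.
Reaching 3× takes log₂(3) ≈ 1.58 doublings.
1.58 × 14.69 ≈ 23 years.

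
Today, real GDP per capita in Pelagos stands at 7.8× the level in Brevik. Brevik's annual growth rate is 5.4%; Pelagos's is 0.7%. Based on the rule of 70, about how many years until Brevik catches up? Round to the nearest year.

The growth-rate gap is 5.4% − 0.7% = 4.7 percentage points.
So the ratio between them halves every 70/4.7 ≈ 14.89 years.
A 7.8× gap takes log₂(7.8) ≈ 2.96 halvings to close: 2.96 × 14.89 ≈ 44 years.

around 44 years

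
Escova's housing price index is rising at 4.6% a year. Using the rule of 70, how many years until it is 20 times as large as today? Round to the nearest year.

Doubling time ≈ 70/4.6 = 15.22 years.
20× is log₂ 20 ≈ 4.32 doublings, so ≈ 4.32 × 15.22 = 66 years.

≈ 66 years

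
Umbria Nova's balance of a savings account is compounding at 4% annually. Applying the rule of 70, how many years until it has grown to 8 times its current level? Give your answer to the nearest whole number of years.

53 years

One doubling takes 70/4 = 17.50 years.
Getting to 8× needs 3 doublings: 3 × 17.50 ≈ 53 years.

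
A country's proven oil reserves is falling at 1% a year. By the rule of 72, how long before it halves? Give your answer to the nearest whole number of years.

Halving time ≈ 72 / 1 = 72.00 → 72 years.

72 years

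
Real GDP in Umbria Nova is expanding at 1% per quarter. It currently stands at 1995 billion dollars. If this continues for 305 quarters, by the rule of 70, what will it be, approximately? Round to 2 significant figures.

It doubles every 70/1 ≈ 70.00 quarters, so 305 quarters is 4.36 doublings.
2^4.36 ≈ 20.53; 1995 × 20.53 ≈ 41000 billion dollars.

approximately 41000 billion dollars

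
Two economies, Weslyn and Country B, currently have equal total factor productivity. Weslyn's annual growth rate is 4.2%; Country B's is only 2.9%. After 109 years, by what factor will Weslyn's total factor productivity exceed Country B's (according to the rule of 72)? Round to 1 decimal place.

Rate gap = 4.2% − 2.9% = 1.3 points.
The ratio doubles every 72/1.3 ≈ 55.38 years.
109/55.38 ≈ 1.97 doublings → ratio ≈ 2^1.97 ≈ 3.9.

≈ 3.9 times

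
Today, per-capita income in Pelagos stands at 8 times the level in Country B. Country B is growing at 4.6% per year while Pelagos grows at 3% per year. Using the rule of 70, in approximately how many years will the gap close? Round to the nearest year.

approximately 131 years

What matters is the difference: 1.6 pp.
Rule of 70 on the gap: the ratio halves every 70/1.6 ≈ 43.75 years.
An 8 times gap closes after 3 halvings: 3 × 43.75 ≈ 131 years.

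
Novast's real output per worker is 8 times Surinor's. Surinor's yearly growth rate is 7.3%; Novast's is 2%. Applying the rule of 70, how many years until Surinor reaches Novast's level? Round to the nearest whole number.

Surinor gains on Novast at 7.3% − 2% = 5.3 points a year.
At that relative rate the gap halves every 70/5.3 ≈ 13.21 years.
An 8 times gap closes after 3 halvings: 3 × 13.21 ≈ 40 years.

≈ 40 years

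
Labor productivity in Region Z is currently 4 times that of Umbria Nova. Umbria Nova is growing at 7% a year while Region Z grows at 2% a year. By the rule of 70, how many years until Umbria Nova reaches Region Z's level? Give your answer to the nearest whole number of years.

The growth-rate gap is 7% − 2% = 5 percentage points.
So the ratio between them halves every 70/5 ≈ 14.00 years.
A 4 times gap closes after 2 halvings: 2 × 14.00 ≈ 28 years.

≈ 28 years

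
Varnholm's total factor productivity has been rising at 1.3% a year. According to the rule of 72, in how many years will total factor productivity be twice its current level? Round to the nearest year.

55 years

Doubling time ≈ 72 / 1.3 = 55.38 years.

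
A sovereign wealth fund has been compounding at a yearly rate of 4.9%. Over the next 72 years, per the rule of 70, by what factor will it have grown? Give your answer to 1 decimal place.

Doubles every ≈ 14.29 years (70/4.9).
72 years is 5.04 doublings; 2^5.04 ≈ 32.9×.

about 32.9 times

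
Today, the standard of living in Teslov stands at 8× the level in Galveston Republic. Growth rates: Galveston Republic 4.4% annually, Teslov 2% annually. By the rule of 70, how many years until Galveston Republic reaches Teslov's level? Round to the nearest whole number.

≈ 88 years

What matters is the difference: 2.4 pp.
Rule of 70 on the gap: the ratio halves every 70/2.4 ≈ 29.17 years.
An 8× gap closes after 3 halvings: 3 × 29.17 ≈ 88 years.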